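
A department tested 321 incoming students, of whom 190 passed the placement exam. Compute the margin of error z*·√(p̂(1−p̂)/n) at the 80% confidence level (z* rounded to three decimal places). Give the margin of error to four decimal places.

Sample proportion p̂ = 190/321 = 0.59190.
Standard error of p̂: √(0.241554/321) = √0.000752506 = 0.027432.
z* = 1.282 at the 80% level.
ME = 1.282·0.027432 = 0.0352.

ME = 0.0352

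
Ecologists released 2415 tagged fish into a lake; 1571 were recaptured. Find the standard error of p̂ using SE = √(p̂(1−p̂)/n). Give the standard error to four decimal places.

The sample proportion is 1571/2415 = 0.65052.
p̂(1−p̂) = 0.65052·0.34948 = 0.227344.
SE = √(0.227344/2415) = 0.0097.

SE = 0.0097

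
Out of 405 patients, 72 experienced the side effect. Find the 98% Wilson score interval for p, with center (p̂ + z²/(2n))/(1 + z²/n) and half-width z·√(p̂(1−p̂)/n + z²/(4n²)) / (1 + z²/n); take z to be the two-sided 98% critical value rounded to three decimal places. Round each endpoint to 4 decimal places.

(0.1379, 0.2261)

p̂ = 72/405 = 0.17778; z = 2.326, so z² = 5.410276.
Denominator 1 + z²/n = 1 + 5.410276/405 = 1.013359.
Center = (0.17778 + 0.006679)/1.013359 = 0.18203.
Radicand: p̂(1−p̂)/n + z²/(4n²) = 0.000360921 + 0.000008246 = 0.000369167.
Half-width = 2.326·√0.000369167/1.013359 = 0.04410.
CI: 0.18203 ± 0.04410 = (0.1379, 0.2261).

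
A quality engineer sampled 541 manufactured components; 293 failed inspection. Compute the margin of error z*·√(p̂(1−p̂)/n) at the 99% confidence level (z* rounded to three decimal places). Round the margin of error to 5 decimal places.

ME = 0.05518

With x = 293 successes in n = 541, p̂ = 0.54159.
SE(p̂) = √(0.54159·0.45841/541) = 0.021422.
z* = 2.576 at the 99% level.
So ME = 0.05518.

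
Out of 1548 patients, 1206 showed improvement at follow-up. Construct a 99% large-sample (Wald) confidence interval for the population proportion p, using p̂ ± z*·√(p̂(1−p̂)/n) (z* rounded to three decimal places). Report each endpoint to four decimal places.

(0.7519, 0.8062)

p̂ = 1206/1548 = 0.77907.
SE(p̂) = √(0.77907·0.22093/1548) = 0.010545.
For 99% confidence, z* = 2.576.
Margin of error: 2.576 × 0.010545 = 0.02716.
So the interval runs from 0.7519 to 0.8062.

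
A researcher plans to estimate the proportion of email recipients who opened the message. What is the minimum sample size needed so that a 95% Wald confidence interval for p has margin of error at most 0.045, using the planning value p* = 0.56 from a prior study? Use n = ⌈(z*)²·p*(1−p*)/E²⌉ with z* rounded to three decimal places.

n = 468

z* = 1.960 at the 95% level.
p*(1−p*) = 0.56·0.44 = 0.2464.
Required n before rounding: 3.841600 × 0.2464 / 0.045² = 467.442.
Rounding up, n = 468.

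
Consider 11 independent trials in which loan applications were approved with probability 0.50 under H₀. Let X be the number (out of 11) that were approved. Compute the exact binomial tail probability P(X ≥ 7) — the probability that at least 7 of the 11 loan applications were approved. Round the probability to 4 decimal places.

X is binomial with n = 11 and p = 0.50.
P(X ≥ 7) = Σ_{j=7}^{11} C(11,j)·0.50^j·0.50^{11−j}.
= 0.161133 + 0.080566 + 0.026855 + 0.005371 + 0.000488 = 0.2744.

P = 0.2744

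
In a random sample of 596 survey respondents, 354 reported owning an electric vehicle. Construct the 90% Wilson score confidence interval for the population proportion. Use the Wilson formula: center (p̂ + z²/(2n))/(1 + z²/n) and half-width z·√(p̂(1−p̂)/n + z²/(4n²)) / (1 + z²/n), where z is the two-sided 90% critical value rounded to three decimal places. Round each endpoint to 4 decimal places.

p̂ = 354/596 = 0.59396; z = 1.645, so z² = 2.706025.
1 + z²/n = 1.004540.
Adjusted center: (0.59396 + z²/(2n))/1.004540 = 0.59354.
Radicand: p̂(1−p̂)/n + z²/(4n²) = 0.000404650 + 0.000001904 = 0.000406554.
Half-width = z·√(radicand)/denom = 1.645·0.020163/1.004540 = 0.03302.
So the interval runs from 0.5605 to 0.6266.

(0.5605, 0.6266)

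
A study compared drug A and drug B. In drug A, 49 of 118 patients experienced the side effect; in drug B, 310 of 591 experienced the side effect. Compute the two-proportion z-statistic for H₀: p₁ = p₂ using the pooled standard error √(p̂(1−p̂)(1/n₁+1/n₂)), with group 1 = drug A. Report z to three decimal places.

p̂₁ = 49/118 = 0.41525, p̂₂ = 310/591 = 0.52453.
Pooled p̂ = (49+310)/(118+591) = 359/709 = 0.50635.
Pooled SE = √[0.2499597·0.01016662] ≈ 0.050411.
z = -0.10928/0.050411 = -2.168.

z = -2.168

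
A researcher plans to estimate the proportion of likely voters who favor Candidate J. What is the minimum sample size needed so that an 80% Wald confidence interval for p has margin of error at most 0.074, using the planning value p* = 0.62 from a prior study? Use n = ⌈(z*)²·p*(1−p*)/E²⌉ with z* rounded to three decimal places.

For 80% confidence, z* = 1.282.
p*(1−p*) = 0.62·0.38 = 0.2356.
(z*)²·p*(1−p*)/E² = 1.643524·0.2356/0.005476 = 70.711.
⌈70.711⌉ = 71.

n = 71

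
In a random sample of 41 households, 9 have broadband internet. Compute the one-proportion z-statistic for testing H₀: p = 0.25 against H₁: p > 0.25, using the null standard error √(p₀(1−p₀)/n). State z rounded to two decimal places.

With x = 9 successes in n = 41, p̂ = 0.21951.
SE₀ = √(0.25·0.75/41) = 0.067625.
z = (0.21951 − 0.25)/0.067625 = -0.03049/0.067625 = -0.45.

z = -0.45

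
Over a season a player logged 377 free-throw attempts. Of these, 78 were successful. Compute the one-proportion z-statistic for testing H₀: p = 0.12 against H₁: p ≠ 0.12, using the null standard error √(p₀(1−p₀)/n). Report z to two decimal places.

z = 5.19

p̂ = 78/377 = 0.20690.
SE₀ = √(0.12·0.88/377) = 0.016736.
z = (p̂ − p₀)/SE = (0.20690 − 0.12)/0.016736 = 5.19.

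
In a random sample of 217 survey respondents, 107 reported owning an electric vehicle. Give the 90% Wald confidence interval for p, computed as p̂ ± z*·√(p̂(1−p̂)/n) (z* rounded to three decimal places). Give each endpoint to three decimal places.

The sample proportion is 107/217 = 0.49309.
SE(p̂) = √(0.49309·0.50691/217) = 0.033939.
The 90% critical value is z* = 1.645.
Margin = 1.645·0.033939 = 0.05583.
CI: 0.49309 ± 0.05583 = (0.437, 0.549).

(0.437, 0.549)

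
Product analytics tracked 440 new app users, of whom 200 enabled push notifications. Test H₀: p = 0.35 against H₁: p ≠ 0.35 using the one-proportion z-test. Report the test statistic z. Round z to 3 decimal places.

The sample proportion is 200/440 = 0.45455.
Null standard error: √(0.35·0.65/440) = √0.000517045 = 0.022739.
Test statistic: z = 0.10455/0.022739 = 4.598.

z = 4.598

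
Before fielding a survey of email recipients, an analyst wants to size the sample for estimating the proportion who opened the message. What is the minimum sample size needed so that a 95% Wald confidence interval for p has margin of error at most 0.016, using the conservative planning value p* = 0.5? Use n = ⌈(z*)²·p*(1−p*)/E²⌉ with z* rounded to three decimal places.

n = 3752

z* = 1.960 at the 95% level.
p*(1−p*) = 0.50·0.50 = 0.2500.
Required n before rounding: 3.841600 × 0.2500 / 0.016² = 3751.562.
⌈3751.562⌉ = 3752.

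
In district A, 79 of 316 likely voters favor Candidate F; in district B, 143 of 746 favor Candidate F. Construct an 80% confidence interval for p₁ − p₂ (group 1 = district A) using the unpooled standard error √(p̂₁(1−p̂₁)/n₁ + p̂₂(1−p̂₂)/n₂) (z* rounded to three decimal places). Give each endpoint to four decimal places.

p̂₁ = 0.25000, p̂₂ = 0.19169, so the observed difference is 0.05831.
Unpooled SE = √(p̂₁(1−p̂₁)/n₁ + p̂₂(1−p̂₂)/n₂) = √(0.000593354 + 0.000207700) = 0.028303.
The 80% critical value is z* = 1.282. Margin of error = 0.03628.
Interval: 0.05831 ± 0.03628 → (0.0220, 0.0946).

(0.0220, 0.0946)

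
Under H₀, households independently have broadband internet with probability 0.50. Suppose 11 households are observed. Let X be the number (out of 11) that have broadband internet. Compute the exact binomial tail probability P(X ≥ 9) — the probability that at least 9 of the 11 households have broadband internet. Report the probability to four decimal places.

P = 0.0327

X is binomial with n = 11 and p = 0.50.
P(X ≥ 9) = C(11,9)·0.50^9·0.50^2 + C(11,10)·0.50^10·0.50^1 + C(11,11)·0.50^11·0.50^0.
= 0.026855 + 0.005371 + 0.000488 = 0.0327.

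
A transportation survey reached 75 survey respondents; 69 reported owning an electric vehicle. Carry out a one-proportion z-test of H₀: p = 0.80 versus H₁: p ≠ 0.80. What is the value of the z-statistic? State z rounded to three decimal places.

The sample proportion is 69/75 = 0.92000.
Null standard error: √(0.80·0.20/75) = √0.002133333 = 0.046188.
Test statistic: z = 0.12000/0.046188 = 2.598.

z = 2.598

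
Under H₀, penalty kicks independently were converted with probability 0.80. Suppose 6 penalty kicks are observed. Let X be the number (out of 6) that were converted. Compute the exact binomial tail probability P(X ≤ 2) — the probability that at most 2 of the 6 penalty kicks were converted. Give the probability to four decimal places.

P = 0.0170

X is binomial with n = 6 and p = 0.80.
P(X ≤ 2) = C(6,0)·0.80^0·0.20^6 + C(6,1)·0.80^1·0.20^5 + C(6,2)·0.80^2·0.20^4.
= 0.000064 + 0.001536 + 0.015360 = 0.0170.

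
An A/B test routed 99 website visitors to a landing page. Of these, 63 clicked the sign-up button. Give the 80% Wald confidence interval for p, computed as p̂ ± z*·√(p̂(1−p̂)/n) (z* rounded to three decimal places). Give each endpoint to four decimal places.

p̂ = 63/99 = 0.63636.
SE = √(p̂(1−p̂)/n) = √(0.231405/99) = 0.048347.
z* = 1.282 at the 80% level.
Margin of error: 1.282 × 0.048347 = 0.06198.
So the interval runs from 0.5744 to 0.6983.

(0.5744, 0.6983)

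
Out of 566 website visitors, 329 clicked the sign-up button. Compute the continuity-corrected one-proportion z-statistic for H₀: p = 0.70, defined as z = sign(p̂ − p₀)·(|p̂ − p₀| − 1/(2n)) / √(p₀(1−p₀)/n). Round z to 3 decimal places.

z = -6.118

With x = 329 successes in n = 566, p̂ = 0.58127. p̂ − p₀ = -0.118728.
Continuity correction 1/(2n) = 1/1132 = 0.000883.
Corrected numerator: |-0.118728| − 0.000883 = 0.117845.
SE₀ = √(0.70·0.30/566) = 0.019262.
z = −0.117845/0.019262 = -6.118.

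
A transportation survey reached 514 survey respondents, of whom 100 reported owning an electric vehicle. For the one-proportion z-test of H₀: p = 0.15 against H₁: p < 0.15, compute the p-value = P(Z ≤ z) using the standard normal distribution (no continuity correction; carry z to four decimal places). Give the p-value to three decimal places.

p-value = 0.998

With x = 100 successes in n = 514, p̂ = 0.19455.
SE₀ = √(0.15·0.85/514) = 0.015750.
Test statistic (full precision, shown to 4 dp): z = (100/514 − 0.15)/SE₀ ≈ 2.8288.
From the standard normal, P(Z ≤ z) = 0.998.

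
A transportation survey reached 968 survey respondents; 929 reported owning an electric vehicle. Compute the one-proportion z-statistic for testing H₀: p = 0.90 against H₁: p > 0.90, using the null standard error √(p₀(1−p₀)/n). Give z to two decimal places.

p̂ = 929/968 = 0.95971.
SE₀ = √(0.90·0.10/968) = 0.009642.
z = (0.95971 − 0.90)/0.009642 = 0.05971/0.009642 = 6.19.

z = 6.19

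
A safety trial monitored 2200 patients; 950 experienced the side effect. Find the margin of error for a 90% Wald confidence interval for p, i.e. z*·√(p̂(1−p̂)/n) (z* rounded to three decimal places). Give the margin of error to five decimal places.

ME = 0.01737

With x = 950 successes in n = 2200, p̂ = 0.43182.
SE = √(p̂(1−p̂)/n) = √(0.245351/2200) = 0.010560.
The 90% critical value is z* = 1.645.
ME = 1.645·0.010560 = 0.01737.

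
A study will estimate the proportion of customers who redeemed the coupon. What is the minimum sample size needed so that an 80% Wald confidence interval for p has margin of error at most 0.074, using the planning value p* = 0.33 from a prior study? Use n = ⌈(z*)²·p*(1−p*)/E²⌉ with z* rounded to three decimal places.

The 80% critical value is z* = 1.282.
p*(1−p*) = 0.33·0.67 = 0.2211.
Required n before rounding: 1.643524 × 0.2211 / 0.074² = 66.359.
⌈66.359⌉ = 67.

n = 67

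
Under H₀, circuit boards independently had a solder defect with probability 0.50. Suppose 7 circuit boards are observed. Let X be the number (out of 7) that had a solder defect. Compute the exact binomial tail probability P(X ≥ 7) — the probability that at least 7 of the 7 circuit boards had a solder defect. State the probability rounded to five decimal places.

X ~ Binomial(n=7, p=0.50).
P(X ≥ 7) = C(7,7)·0.50^7·0.50^0.
= 0.007812 = 0.00781.

P = 0.00781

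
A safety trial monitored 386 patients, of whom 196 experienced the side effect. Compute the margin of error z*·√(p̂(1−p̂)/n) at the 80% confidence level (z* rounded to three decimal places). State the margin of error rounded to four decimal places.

p̂ = 196/386 = 0.50777.
Standard error of p̂: √(0.249940/386) = √0.000647512 = 0.025446.
The 80% critical value is z* = 1.282.
So ME = 0.0326.

ME = 0.0326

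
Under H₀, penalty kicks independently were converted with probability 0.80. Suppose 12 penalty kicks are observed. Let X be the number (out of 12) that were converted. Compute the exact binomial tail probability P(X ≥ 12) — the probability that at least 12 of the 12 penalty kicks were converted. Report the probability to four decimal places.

X ~ Binomial(n=12, p=0.80).
P(X ≥ 12) = C(12,12)·0.80^12·0.20^0.
= 0.068719 = 0.0687.

P = 0.0687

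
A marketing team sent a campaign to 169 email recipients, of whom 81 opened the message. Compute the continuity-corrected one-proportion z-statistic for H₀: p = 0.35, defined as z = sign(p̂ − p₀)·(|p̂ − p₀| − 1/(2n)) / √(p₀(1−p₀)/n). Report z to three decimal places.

With x = 81 successes in n = 169, p̂ = 0.47929. p̂ − p₀ = 0.129290.
1/(2n) = 0.002959.
Corrected numerator: |0.129290| − 0.002959 = 0.126331.
Under H₀, SE = √(p₀(1−p₀)/n) = √(0.35·0.65/169) = √0.001346154 = 0.036690.
z = +0.126331/0.036690 = 3.443.

z = 3.443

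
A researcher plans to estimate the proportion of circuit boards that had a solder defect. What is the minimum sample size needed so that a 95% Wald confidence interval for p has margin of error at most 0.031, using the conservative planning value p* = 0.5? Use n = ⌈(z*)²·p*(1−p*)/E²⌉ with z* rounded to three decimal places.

z* = 1.960 at the 95% level.
p*(1−p*) = 0.2500.
(z*)²·p*(1−p*)/E² = 3.841600·0.2500/0.000961 = 999.376.
⌈999.376⌉ = 1000.

n = 1000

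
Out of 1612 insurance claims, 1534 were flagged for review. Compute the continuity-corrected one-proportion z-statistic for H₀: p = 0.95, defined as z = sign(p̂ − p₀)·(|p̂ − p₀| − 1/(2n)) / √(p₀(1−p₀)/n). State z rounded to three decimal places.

With x = 1534 successes in n = 1612, p̂ = 0.95161. p̂ − p₀ = 0.001613.
Continuity correction 1/(2n) = 1/3224 = 0.000310.
Corrected numerator: |0.001613| − 0.000310 = 0.001303.
SE₀ = √(0.95·0.05/1612) = 0.005428.
z = +0.001303/0.005428 = 0.240.

z = 0.240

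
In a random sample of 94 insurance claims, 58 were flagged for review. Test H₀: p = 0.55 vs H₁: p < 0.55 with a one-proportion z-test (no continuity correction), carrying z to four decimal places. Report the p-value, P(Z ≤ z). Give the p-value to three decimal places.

The sample proportion is 58/94 = 0.61702.
Under H₀, SE = √(p₀(1−p₀)/n) = √(0.55·0.45/94) = √0.002632979 = 0.051313.
z = (p̂ − p₀)/SE = (58/94 − 0.55)/0.051313 ≈ 1.3061.
p-value = P(Z ≤ z) with z = 1.3061 → 0.904.

p-value = 0.904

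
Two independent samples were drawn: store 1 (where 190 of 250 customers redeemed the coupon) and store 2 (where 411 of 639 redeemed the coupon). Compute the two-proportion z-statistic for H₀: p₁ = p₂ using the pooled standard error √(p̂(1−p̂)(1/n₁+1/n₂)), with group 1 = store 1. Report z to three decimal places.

z = 3.346

Sample proportions: p̂₁ = 190/250 = 0.76000 and p̂₂ = 411/639 = 0.64319.
Pooled p̂ = (190+411)/(250+639) = 601/889 = 0.67604.
SE = √[p̂(1−p̂)(1/n₁+1/n₂)] = √[0.67604·0.32396·(1/250+1/639)] ≈ 0.034911.
z = (p̂₁ − p̂₂)/SE = (0.76000 − 0.64319)/0.034911 = 0.11681/0.034911 = 3.346.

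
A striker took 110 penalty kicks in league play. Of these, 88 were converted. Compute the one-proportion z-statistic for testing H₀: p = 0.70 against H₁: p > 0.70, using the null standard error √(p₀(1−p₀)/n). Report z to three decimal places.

z = 2.289

The sample proportion is 88/110 = 0.80000.
SE₀ = √(0.70·0.30/110) = 0.043693.
Test statistic: z = 0.10000/0.043693 = 2.289.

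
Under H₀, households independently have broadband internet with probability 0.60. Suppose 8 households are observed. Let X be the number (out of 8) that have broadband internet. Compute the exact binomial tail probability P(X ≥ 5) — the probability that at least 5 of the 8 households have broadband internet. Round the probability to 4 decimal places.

P = 0.5941

X is binomial with n = 8 and p = 0.60.
P(X ≥ 5) = C(8,5)·0.60^5·0.40^3 + C(8,6)·0.60^6·0.40^2 + C(8,7)·0.60^7·0.40^1 + C(8,8)·0.60^8·0.40^0.
= 0.278692 + 0.209019 + 0.089580 + 0.016796 = 0.5941.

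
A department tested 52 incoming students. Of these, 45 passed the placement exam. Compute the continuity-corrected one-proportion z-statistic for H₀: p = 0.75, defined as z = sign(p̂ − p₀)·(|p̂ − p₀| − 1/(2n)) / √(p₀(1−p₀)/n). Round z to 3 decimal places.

z = 1.761

With x = 45 successes in n = 52, p̂ = 0.86538. p̂ − p₀ = 0.115385.
1/(2n) = 0.009615.
Corrected numerator: |0.115385| − 0.009615 = 0.105770.
SE₀ = √(0.75·0.25/52) = 0.060048.
z = (+)0.105770/0.060048 = 1.761.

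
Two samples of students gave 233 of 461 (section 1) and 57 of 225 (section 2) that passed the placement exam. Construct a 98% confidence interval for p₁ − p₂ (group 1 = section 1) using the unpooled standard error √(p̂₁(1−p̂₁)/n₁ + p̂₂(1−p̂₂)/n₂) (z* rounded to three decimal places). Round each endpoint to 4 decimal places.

p̂₁ = 0.50542, p̂₂ = 0.25333, so the observed difference is 0.25209.
Unpooled SE = √(p̂₁(1−p̂₁)/n₁ + p̂₂(1−p̂₂)/n₂) = √(0.000542236 + 0.000840691) = 0.037188.
z* = 2.326 at the 98% level. Margin = 2.326·0.037188 = 0.08650.
CI: 0.25209 ± 0.08650 = (0.1656, 0.3386).

(0.1656, 0.3386)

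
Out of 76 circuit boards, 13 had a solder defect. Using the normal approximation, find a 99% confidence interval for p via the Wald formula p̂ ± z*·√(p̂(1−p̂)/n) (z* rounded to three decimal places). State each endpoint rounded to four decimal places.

Sample proportion p̂ = 13/76 = 0.17105.
SE(p̂) = √(0.17105·0.82895/76) = 0.043194.
z* = 2.576 at the 99% level.
Margin = 2.576·0.043194 = 0.11127.
Interval: 0.17105 ± 0.11127 → (0.0598, 0.2823).

(0.0598, 0.2823)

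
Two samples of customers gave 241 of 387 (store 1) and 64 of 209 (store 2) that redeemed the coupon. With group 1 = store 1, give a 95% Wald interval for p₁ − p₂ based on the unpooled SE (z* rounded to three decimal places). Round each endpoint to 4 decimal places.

(0.2375, 0.3955)

p̂₁ = 0.62274, p̂₂ = 0.30622, so the observed difference is 0.31652.
SE = √(0.000607068 + 0.001016504) = √0.001623572 = 0.040294.
For 95% confidence, z* = 1.960. Margin of error = 0.07898.
So the interval runs from 0.2375 to 0.3955.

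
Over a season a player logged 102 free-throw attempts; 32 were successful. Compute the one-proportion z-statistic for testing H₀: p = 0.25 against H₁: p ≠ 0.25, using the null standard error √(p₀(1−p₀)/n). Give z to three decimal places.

p̂ = 32/102 = 0.31373.
SE₀ = √(0.25·0.75/102) = 0.042875.
Test statistic: z = 0.06373/0.042875 = 1.486.

z = 1.486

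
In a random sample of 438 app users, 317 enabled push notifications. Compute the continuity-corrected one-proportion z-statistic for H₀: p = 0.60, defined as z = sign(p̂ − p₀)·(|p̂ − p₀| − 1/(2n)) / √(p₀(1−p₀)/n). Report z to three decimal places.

Sample proportion p̂ = 317/438 = 0.72374. p̂ − p₀ = 0.123744.
Continuity correction 1/(2n) = 1/876 = 0.001142.
Corrected numerator: |0.123744| − 0.001142 = 0.122602.
SE₀ = √(0.60·0.40/438) = 0.023408.
z = +0.122602/0.023408 = 5.238.

z = 5.238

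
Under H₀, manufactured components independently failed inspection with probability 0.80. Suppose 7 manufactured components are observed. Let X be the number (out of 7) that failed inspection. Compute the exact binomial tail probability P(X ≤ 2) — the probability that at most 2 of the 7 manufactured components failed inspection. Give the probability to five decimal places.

P = 0.00467

X is binomial with n = 7 and p = 0.80.
P(X ≤ 2) = C(7,0)·0.80^0·0.20^7 + C(7,1)·0.80^1·0.20^6 + C(7,2)·0.80^2·0.20^5.
= 0.000013 + 0.000358 + 0.004301 = 0.00467.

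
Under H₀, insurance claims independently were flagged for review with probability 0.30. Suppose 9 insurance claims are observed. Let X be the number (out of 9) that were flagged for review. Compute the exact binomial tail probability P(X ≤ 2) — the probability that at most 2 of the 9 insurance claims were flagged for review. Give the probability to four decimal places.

X ~ Binomial(n=9, p=0.30).
P(X ≤ 2) = C(9,0)·0.30^0·0.70^9 + C(9,1)·0.30^1·0.70^8 + C(9,2)·0.30^2·0.70^7.
= 0.040354 + 0.155650 + 0.266828 = 0.4628.

P = 0.4628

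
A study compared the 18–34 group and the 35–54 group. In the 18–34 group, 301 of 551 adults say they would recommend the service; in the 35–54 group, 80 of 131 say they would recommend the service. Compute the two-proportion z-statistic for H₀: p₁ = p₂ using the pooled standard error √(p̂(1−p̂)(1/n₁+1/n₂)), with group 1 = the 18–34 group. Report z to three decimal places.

p̂₁ = 301/551 = 0.54628, p̂₂ = 80/131 = 0.61069.
Pooled p̂ = (301+80)/(551+131) = 381/682 = 0.55865.
Pooled SE = √[0.2465601·0.00944847] ≈ 0.048266.
z = -0.06441/0.048266 = -1.334.

z = -1.334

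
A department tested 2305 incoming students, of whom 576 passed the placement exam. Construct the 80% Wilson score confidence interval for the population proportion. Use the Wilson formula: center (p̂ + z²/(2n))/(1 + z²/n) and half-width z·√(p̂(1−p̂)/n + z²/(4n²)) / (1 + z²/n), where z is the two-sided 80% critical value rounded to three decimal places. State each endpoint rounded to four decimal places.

p̂ = 576/2305 = 0.24989; z = 1.282, so z² = 1.643524.
1 + z²/n = 1.000713.
Adjusted center: (0.24989 + z²/(2n))/1.000713 = 0.25007.
Radicand: p̂(1−p̂)/n + z²/(4n²) = 0.000081321 + 0.000000077 = 0.000081398.
Half-width = 1.282·√0.000081398/1.000713 = 0.01156.
CI: 0.25007 ± 0.01156 = (0.2385, 0.2616).

(0.2385, 0.2616)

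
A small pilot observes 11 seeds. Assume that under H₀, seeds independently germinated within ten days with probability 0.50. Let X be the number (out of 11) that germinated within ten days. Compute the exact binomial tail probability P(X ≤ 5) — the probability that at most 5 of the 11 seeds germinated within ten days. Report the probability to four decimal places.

X ~ Binomial(n=11, p=0.50).
P(X ≤ 5) = Σ_{j=0}^{5} C(11,j)·0.50^j·0.50^{11−j}.
= 0.000488 + 0.005371 + 0.026855 + 0.080566 + 0.161133 + 0.225586 = 0.5000.

P = 0.5000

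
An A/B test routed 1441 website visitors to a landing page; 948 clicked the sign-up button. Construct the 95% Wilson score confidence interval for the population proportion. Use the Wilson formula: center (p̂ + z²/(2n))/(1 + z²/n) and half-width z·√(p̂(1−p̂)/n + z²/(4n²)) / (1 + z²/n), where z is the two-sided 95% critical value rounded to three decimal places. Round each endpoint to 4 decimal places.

Here p̂ = 948/1441 = 0.65788 and z = 1.960 (z² = 3.841600).
1 + z²/n = 1.002666.
Center = (0.65788 + 0.001333)/1.002666 = 0.65746.
Radicand: p̂(1−p̂)/n + z²/(4n²) = 0.000156194 + 0.000000463 = 0.000156657.
Half-width = 1.960·√0.000156657/1.002666 = 0.02447.
CI: 0.65746 ± 0.02447 = (0.6330, 0.6819).

(0.6330, 0.6819)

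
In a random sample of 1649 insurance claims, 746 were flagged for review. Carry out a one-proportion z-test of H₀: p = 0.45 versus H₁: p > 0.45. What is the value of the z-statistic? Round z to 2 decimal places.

z = 0.20

Sample proportion p̂ = 746/1649 = 0.45240.
Null standard error: √(0.45·0.55/1649) = √0.000150091 = 0.012251.
z = (p̂ − p₀)/SE = (0.45240 − 0.45)/0.012251 = 0.20.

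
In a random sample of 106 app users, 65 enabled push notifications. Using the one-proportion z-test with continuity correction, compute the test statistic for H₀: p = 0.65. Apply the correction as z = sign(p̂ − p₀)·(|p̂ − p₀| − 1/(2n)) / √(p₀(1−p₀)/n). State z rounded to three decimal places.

z = -0.692

The sample proportion is 65/106 = 0.61321. p̂ − p₀ = -0.036792.
Continuity correction 1/(2n) = 1/212 = 0.004717.
Corrected numerator: |-0.036792| − 0.004717 = 0.032075.
SE₀ = √(0.65·0.35/106) = 0.046327.
z = (−)0.032075/0.046327 = -0.692.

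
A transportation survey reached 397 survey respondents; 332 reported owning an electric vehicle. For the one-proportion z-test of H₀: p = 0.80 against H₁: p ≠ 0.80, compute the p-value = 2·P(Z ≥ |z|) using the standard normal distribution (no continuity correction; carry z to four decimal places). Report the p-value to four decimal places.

With x = 332 successes in n = 397, p̂ = 0.83627.
Null standard error: √(0.80·0.20/397) = √0.000403023 = 0.020075.
Test statistic (full precision, shown to 4 dp): z = (332/397 − 0.80)/SE₀ ≈ 1.8068.
p-value = 2·P(Z ≥ |z|) with z = 1.8068 → 0.0708.

p-value = 0.0708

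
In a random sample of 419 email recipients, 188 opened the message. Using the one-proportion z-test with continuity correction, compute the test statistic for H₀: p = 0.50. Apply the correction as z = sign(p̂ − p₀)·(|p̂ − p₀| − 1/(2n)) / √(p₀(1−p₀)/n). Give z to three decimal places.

z = -2.052

p̂ = 188/419 = 0.44869. p̂ − p₀ = -0.051313.
Continuity correction 1/(2n) = 1/838 = 0.001193.
Corrected numerator: |-0.051313| − 0.001193 = 0.050120.
Null standard error: √(0.50·0.50/419) = √0.000596659 = 0.024427.
z = (−)0.050120/0.024427 = -2.052.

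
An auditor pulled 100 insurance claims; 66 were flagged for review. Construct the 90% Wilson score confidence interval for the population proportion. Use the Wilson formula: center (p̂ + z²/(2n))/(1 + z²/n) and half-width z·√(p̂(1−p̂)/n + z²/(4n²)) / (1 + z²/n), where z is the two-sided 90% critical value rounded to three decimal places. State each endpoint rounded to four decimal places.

(0.5788, 0.7328)

p̂ = 66/100 = 0.66000; z = 1.645, so z² = 2.706025.
1 + z²/n = 1.027060.
Center = (0.66000 + 0.013530)/1.027060 = 0.65578.
Radicand: p̂(1−p̂)/n + z²/(4n²) = 0.002244000 + 0.000067651 = 0.002311651.
Half-width = z·√(radicand)/denom = 1.645·0.048080/1.027060 = 0.07701.
CI: 0.65578 ± 0.07701 = (0.5788, 0.7328).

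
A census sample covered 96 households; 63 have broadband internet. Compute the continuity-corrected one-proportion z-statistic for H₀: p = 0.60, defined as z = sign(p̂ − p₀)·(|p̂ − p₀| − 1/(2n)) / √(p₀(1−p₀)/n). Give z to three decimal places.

z = 1.021

p̂ = 63/96 = 0.65625. p̂ − p₀ = 0.056250.
1/(2n) = 0.005208.
Corrected numerator: |0.056250| − 0.005208 = 0.051042.
Null standard error: √(0.60·0.40/96) = √0.002500000 = 0.050000.
z = (+)0.051042/0.050000 = 1.021.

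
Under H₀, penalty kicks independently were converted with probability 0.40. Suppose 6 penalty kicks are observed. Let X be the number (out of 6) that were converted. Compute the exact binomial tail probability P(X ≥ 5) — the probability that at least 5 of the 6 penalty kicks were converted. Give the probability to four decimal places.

P = 0.0410

X is binomial with n = 6 and p = 0.40.
P(X ≥ 5) = C(6,5)·0.40^5·0.60^1 + C(6,6)·0.40^6·0.60^0.
= 0.036864 + 0.004096 = 0.0410.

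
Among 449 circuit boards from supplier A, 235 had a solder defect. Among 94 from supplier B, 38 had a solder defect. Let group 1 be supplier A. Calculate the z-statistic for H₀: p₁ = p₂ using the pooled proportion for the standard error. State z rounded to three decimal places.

z = 2.101

p̂₁ = 235/449 = 0.52339, p̂₂ = 38/94 = 0.40426.
Pooling: p̂ = 273/543 = 0.50276.
SE = √[p̂(1−p̂)(1/n₁+1/n₂)] = √[0.50276·0.49724·(1/449+1/94)] ≈ 0.056712.
z = 0.11913/0.056712 = 2.101.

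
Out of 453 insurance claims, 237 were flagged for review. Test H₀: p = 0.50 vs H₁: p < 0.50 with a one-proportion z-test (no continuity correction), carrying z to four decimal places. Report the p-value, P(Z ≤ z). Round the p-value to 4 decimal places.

The sample proportion is 237/453 = 0.52318.
Null standard error: √(0.50·0.50/453) = √0.000551876 = 0.023492.
Test statistic (full precision, shown to 4 dp): z = (237/453 − 0.50)/SE₀ ≈ 0.9867.
p-value = P(Z ≤ z) with z = 0.9867 → 0.8381.

p-value = 0.8381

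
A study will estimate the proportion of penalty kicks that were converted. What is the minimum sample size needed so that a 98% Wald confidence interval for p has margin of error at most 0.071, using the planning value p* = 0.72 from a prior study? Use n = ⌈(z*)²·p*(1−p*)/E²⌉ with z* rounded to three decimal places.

n = 217

For 98% confidence, z* = 2.326.
p*(1−p*) = 0.72·0.28 = 0.2016.
Required n before rounding: 5.410276 × 0.2016 / 0.071² = 216.368.
⌈216.368⌉ = 217.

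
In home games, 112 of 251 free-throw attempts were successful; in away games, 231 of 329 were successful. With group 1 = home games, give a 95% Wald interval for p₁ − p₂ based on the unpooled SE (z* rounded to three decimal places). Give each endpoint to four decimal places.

(-0.3348, -0.1770)

p̂₁ = 0.44622, p̂₂ = 0.70213, so the observed difference is -0.25591.
Unpooled SE = √(p̂₁(1−p̂₁)/n₁ + p̂₂(1−p̂₂)/n₂) = √(0.000984491 + 0.000635697) = 0.040252.
For 95% confidence, z* = 1.960. Margin of error = 0.07889.
Interval: -0.25591 ± 0.07889 → (-0.3348, -0.1770).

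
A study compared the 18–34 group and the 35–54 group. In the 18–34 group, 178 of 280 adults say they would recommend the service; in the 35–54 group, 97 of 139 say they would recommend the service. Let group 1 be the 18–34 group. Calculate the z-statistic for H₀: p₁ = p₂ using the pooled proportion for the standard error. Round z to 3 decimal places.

p̂₁ = 178/280 = 0.63571, p̂₂ = 97/139 = 0.69784.
Pooling: p̂ = 275/419 = 0.65632.
Pooled SE = √[0.2255626·0.01076567] ≈ 0.049278.
z = -0.06213/0.049278 = -1.261.

z = -1.261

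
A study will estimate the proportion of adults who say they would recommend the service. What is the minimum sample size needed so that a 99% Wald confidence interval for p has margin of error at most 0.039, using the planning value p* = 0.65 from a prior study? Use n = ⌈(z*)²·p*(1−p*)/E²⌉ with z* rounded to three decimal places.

For 99% confidence, z* = 2.576.
p*(1−p*) = 0.65·0.35 = 0.2275.
(z*)²·p*(1−p*)/E² = 6.635776·0.2275/0.001521 = 992.531.
Rounding up, n = 993.

n = 993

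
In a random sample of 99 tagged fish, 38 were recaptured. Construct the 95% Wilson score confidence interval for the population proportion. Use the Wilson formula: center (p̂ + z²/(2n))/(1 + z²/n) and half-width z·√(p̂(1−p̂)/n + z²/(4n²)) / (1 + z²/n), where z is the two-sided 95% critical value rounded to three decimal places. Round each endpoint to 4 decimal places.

p̂ = 38/99 = 0.38384; z = 1.960, so z² = 3.841600.
1 + z²/n = 1.038804.
Center = (0.38384 + 0.019402)/1.038804 = 0.38818.
Radicand: p̂(1−p̂)/n + z²/(4n²) = 0.002388954 + 0.000097990 = 0.002486944.
Half-width = z·√(radicand)/denom = 1.960·0.049869/1.038804 = 0.09409.
CI: 0.38818 ± 0.09409 = (0.2941, 0.4823).

(0.2941, 0.4823)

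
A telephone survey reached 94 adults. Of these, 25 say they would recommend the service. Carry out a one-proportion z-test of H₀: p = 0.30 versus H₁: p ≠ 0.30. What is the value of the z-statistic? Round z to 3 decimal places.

z = -0.720

Sample proportion p̂ = 25/94 = 0.26596.
Null standard error: √(0.30·0.70/94) = √0.002234043 = 0.047266.
z = (0.26596 − 0.30)/0.047266 = -0.03404/0.047266 = -0.720.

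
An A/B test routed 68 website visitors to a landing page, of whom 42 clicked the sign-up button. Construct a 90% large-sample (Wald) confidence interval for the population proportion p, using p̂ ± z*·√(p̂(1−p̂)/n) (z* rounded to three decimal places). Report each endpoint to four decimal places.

(0.5207, 0.7146)

With x = 42 successes in n = 68, p̂ = 0.61765.
Standard error of p̂: √(0.236159/68) = √0.003472929 = 0.058932.
z* = 1.645 at the 90% level.
Margin of error: 1.645 × 0.058932 = 0.09694.
Interval: 0.61765 ± 0.09694 → (0.5207, 0.7146).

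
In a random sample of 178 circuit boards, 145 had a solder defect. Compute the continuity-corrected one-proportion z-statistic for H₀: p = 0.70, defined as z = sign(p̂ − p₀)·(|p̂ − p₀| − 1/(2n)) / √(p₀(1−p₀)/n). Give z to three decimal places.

z = 3.255

The sample proportion is 145/178 = 0.81461. p̂ − p₀ = 0.114607.
1/(2n) = 0.002809.
Corrected numerator: |0.114607| − 0.002809 = 0.111798.
Under H₀, SE = √(p₀(1−p₀)/n) = √(0.70·0.30/178) = √0.001179775 = 0.034348.
z = +0.111798/0.034348 = 3.255.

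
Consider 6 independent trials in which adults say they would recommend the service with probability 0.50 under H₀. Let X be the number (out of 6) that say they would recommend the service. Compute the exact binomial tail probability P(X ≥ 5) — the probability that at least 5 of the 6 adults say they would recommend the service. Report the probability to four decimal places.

P = 0.1094

X is binomial with n = 6 and p = 0.50.
P(X ≥ 5) = C(6,5)·0.50^5·0.50^1 + C(6,6)·0.50^6·0.50^0.
= 0.093750 + 0.015625 = 0.1094.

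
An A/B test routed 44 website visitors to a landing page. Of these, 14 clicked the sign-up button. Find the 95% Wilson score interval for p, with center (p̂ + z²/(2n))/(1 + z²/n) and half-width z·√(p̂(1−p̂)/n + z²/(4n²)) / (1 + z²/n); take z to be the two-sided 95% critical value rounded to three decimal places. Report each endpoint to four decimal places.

(0.2000, 0.4656)

p̂ = 14/44 = 0.31818; z = 1.960, so z² = 3.841600.
Denominator 1 + z²/n = 1 + 3.841600/44 = 1.087309.
Adjusted center: (0.31818 + z²/(2n))/1.087309 = 0.33278.
Radicand: p̂(1−p̂)/n + z²/(4n²) = 0.004930503 + 0.000496074 = 0.005426577.
Half-width = 1.960·√0.005426577/1.087309 = 0.13279.
CI: 0.33278 ± 0.13279 = (0.2000, 0.4656).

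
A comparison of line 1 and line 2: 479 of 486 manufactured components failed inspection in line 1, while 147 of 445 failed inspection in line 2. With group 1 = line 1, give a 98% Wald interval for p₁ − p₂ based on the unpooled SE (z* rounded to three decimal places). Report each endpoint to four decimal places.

p̂₁ = 479/486 = 0.98560, p̂₂ = 147/445 = 0.33034; p̂₁ − p̂₂ = 0.65526.
SE = √(0.000029210 + 0.000497111) = √0.000526321 = 0.022942.
The 98% critical value is z* = 2.326. Margin of error = 0.05336.
Interval: 0.65526 ± 0.05336 → (0.6019, 0.7086).

(0.6019, 0.7086)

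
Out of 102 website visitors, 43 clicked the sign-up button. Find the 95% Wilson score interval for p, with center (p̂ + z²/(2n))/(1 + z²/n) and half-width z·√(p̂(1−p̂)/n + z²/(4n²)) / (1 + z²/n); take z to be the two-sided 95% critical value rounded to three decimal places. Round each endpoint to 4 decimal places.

(0.3303, 0.5185)

Here p̂ = 43/102 = 0.42157 and z = 1.960 (z² = 3.841600).
1 + z²/n = 1.037663.
Adjusted center: (0.42157 + z²/(2n))/1.037663 = 0.42442.
Radicand: p̂(1−p̂)/n + z²/(4n²) = 0.002390672 + 0.000092311 = 0.002482983.
Half-width = 1.960·√0.002482983/1.037663 = 0.09412.
So the interval runs from 0.3303 to 0.5185.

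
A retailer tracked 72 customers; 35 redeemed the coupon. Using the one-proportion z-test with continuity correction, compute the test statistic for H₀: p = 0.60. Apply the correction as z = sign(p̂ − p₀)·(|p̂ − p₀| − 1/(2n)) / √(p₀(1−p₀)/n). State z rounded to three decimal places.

Sample proportion p̂ = 35/72 = 0.48611. p̂ − p₀ = -0.113889.
Continuity correction 1/(2n) = 1/144 = 0.006944.
Corrected numerator: |-0.113889| − 0.006944 = 0.106945.
Null standard error: √(0.60·0.40/72) = √0.003333333 = 0.057735.
z = −0.106945/0.057735 = -1.852.

z = -1.852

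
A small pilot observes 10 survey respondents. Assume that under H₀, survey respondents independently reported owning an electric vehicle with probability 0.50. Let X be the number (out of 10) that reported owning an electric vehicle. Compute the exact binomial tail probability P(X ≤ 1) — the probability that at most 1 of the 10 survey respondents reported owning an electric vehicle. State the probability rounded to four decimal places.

X is binomial with n = 10 and p = 0.50.
P(X ≤ 1) = C(10,0)·0.50^0·0.50^10 + C(10,1)·0.50^1·0.50^9.
= 0.000977 + 0.009766 = 0.0107.

P = 0.0107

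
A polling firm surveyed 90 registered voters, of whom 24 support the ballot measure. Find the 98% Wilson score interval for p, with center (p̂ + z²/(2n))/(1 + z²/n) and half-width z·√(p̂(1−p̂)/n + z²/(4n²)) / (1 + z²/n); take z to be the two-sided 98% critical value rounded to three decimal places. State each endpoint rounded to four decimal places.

p̂ = 24/90 = 0.26667; z = 2.326, so z² = 5.410276.
Denominator 1 + z²/n = 1 + 5.410276/90 = 1.060114.
Adjusted center: (0.26667 + z²/(2n))/1.060114 = 0.27990.
Radicand: p̂(1−p̂)/n + z²/(4n²) = 0.002172840 + 0.000166984 = 0.002339824.
Half-width = z·√(radicand)/denom = 2.326·0.048372/1.060114 = 0.10613.
Interval: 0.27990 ± 0.10613 → (0.1738, 0.3860).

(0.1738, 0.3860)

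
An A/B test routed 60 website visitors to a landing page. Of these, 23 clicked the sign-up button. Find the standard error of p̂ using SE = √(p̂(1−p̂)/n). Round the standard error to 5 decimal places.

The sample proportion is 23/60 = 0.38333.
p̂(1−p̂) = 0.38333·0.61667 = 0.236388.
Dividing by n and taking the root: √0.003939800 = 0.06277.

SE = 0.06277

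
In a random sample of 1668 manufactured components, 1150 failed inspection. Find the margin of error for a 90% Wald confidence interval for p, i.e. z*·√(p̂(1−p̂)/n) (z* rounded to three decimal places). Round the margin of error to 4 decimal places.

ME = 0.0186

p̂ = 1150/1668 = 0.68945.
SE(p̂) = √(0.68945·0.31055/1668) = 0.011330.
The 90% critical value is z* = 1.645.
ME = 1.645·0.011330 = 0.0186.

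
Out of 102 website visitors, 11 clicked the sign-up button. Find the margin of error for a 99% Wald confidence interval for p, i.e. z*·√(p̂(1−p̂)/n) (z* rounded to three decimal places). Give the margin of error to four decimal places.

ME = 0.0791

With x = 11 successes in n = 102, p̂ = 0.10784.
SE(p̂) = √(0.10784·0.89216/102) = 0.030713.
z* = 2.576 at the 99% level.
ME = 2.576·0.030713 = 0.0791.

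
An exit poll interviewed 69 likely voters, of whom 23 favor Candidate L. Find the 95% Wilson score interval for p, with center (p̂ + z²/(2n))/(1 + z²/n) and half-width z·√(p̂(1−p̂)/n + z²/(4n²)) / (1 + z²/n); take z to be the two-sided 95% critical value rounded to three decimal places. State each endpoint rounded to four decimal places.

(0.2335, 0.4507)

p̂ = 23/69 = 0.33333; z = 1.960, so z² = 3.841600.
1 + z²/n = 1.055675.
Adjusted center: (0.33333 + z²/(2n))/1.055675 = 0.34212.
Radicand: p̂(1−p̂)/n + z²/(4n²) = 0.003220612 + 0.000201722 = 0.003422334.
Half-width = 1.960·√0.003422334/1.055675 = 0.10861.
So the interval runs from 0.2335 to 0.4507.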